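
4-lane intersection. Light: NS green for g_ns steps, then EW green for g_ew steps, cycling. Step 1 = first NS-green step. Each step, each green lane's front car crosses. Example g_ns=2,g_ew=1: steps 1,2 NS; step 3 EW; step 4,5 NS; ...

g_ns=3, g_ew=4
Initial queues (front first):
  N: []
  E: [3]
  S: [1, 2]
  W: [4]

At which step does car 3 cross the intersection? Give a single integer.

Step 1 [NS]: N:empty,E:wait,S:car1-GO,W:wait | queues: N=0 E=1 S=1 W=1
Step 2 [NS]: N:empty,E:wait,S:car2-GO,W:wait | queues: N=0 E=1 S=0 W=1
Step 3 [NS]: N:empty,E:wait,S:empty,W:wait | queues: N=0 E=1 S=0 W=1
Step 4 [EW]: N:wait,E:car3-GO,S:wait,W:car4-GO | queues: N=0 E=0 S=0 W=0
Car 3 crosses at step 4

4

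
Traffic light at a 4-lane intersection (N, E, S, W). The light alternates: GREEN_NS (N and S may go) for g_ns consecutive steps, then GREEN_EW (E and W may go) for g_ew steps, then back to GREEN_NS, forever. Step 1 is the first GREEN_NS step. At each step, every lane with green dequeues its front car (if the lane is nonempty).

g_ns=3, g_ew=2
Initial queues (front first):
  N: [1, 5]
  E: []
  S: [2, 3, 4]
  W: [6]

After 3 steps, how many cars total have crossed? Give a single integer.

Answer: 5

Derivation:
Step 1 [NS]: N:car1-GO,E:wait,S:car2-GO,W:wait | queues: N=1 E=0 S=2 W=1
Step 2 [NS]: N:car5-GO,E:wait,S:car3-GO,W:wait | queues: N=0 E=0 S=1 W=1
Step 3 [NS]: N:empty,E:wait,S:car4-GO,W:wait | queues: N=0 E=0 S=0 W=1
Cars crossed by step 3: 5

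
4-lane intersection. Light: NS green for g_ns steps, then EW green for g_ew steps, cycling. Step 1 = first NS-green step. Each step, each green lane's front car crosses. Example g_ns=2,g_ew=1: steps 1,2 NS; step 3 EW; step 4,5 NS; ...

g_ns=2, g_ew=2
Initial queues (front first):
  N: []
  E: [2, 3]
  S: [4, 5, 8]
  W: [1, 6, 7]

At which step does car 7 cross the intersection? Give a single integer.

Step 1 [NS]: N:empty,E:wait,S:car4-GO,W:wait | queues: N=0 E=2 S=2 W=3
Step 2 [NS]: N:empty,E:wait,S:car5-GO,W:wait | queues: N=0 E=2 S=1 W=3
Step 3 [EW]: N:wait,E:car2-GO,S:wait,W:car1-GO | queues: N=0 E=1 S=1 W=2
Step 4 [EW]: N:wait,E:car3-GO,S:wait,W:car6-GO | queues: N=0 E=0 S=1 W=1
Step 5 [NS]: N:empty,E:wait,S:car8-GO,W:wait | queues: N=0 E=0 S=0 W=1
Step 6 [NS]: N:empty,E:wait,S:empty,W:wait | queues: N=0 E=0 S=0 W=1
Step 7 [EW]: N:wait,E:empty,S:wait,W:car7-GO | queues: N=0 E=0 S=0 W=0
Car 7 crosses at step 7

7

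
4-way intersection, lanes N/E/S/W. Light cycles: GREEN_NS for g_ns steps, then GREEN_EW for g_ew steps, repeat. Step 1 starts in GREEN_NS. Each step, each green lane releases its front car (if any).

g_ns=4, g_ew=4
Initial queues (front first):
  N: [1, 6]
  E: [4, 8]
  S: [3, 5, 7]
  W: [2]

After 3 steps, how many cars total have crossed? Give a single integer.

Step 1 [NS]: N:car1-GO,E:wait,S:car3-GO,W:wait | queues: N=1 E=2 S=2 W=1
Step 2 [NS]: N:car6-GO,E:wait,S:car5-GO,W:wait | queues: N=0 E=2 S=1 W=1
Step 3 [NS]: N:empty,E:wait,S:car7-GO,W:wait | queues: N=0 E=2 S=0 W=1
Cars crossed by step 3: 5

Answer: 5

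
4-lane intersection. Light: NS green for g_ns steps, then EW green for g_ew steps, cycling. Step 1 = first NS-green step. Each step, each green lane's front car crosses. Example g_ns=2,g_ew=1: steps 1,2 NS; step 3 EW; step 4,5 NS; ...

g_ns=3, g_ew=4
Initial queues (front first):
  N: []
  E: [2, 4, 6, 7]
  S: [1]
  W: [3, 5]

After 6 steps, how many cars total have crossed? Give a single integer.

Answer: 6

Derivation:
Step 1 [NS]: N:empty,E:wait,S:car1-GO,W:wait | queues: N=0 E=4 S=0 W=2
Step 2 [NS]: N:empty,E:wait,S:empty,W:wait | queues: N=0 E=4 S=0 W=2
Step 3 [NS]: N:empty,E:wait,S:empty,W:wait | queues: N=0 E=4 S=0 W=2
Step 4 [EW]: N:wait,E:car2-GO,S:wait,W:car3-GO | queues: N=0 E=3 S=0 W=1
Step 5 [EW]: N:wait,E:car4-GO,S:wait,W:car5-GO | queues: N=0 E=2 S=0 W=0
Step 6 [EW]: N:wait,E:car6-GO,S:wait,W:empty | queues: N=0 E=1 S=0 W=0
Cars crossed by step 6: 6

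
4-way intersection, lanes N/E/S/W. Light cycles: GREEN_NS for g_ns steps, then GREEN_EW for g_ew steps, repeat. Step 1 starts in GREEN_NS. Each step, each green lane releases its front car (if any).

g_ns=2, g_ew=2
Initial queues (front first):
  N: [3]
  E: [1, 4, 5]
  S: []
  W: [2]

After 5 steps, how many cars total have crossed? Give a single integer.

Step 1 [NS]: N:car3-GO,E:wait,S:empty,W:wait | queues: N=0 E=3 S=0 W=1
Step 2 [NS]: N:empty,E:wait,S:empty,W:wait | queues: N=0 E=3 S=0 W=1
Step 3 [EW]: N:wait,E:car1-GO,S:wait,W:car2-GO | queues: N=0 E=2 S=0 W=0
Step 4 [EW]: N:wait,E:car4-GO,S:wait,W:empty | queues: N=0 E=1 S=0 W=0
Step 5 [NS]: N:empty,E:wait,S:empty,W:wait | queues: N=0 E=1 S=0 W=0
Cars crossed by step 5: 4

Answer: 4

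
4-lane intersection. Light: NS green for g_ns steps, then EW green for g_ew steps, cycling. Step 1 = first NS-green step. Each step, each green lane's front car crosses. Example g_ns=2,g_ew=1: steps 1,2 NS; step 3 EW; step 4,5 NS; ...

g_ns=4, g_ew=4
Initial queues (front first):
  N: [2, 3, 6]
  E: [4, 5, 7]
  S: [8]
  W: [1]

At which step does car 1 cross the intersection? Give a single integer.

Step 1 [NS]: N:car2-GO,E:wait,S:car8-GO,W:wait | queues: N=2 E=3 S=0 W=1
Step 2 [NS]: N:car3-GO,E:wait,S:empty,W:wait | queues: N=1 E=3 S=0 W=1
Step 3 [NS]: N:car6-GO,E:wait,S:empty,W:wait | queues: N=0 E=3 S=0 W=1
Step 4 [NS]: N:empty,E:wait,S:empty,W:wait | queues: N=0 E=3 S=0 W=1
Step 5 [EW]: N:wait,E:car4-GO,S:wait,W:car1-GO | queues: N=0 E=2 S=0 W=0
Step 6 [EW]: N:wait,E:car5-GO,S:wait,W:empty | queues: N=0 E=1 S=0 W=0
Step 7 [EW]: N:wait,E:car7-GO,S:wait,W:empty | queues: N=0 E=0 S=0 W=0
Car 1 crosses at step 5

5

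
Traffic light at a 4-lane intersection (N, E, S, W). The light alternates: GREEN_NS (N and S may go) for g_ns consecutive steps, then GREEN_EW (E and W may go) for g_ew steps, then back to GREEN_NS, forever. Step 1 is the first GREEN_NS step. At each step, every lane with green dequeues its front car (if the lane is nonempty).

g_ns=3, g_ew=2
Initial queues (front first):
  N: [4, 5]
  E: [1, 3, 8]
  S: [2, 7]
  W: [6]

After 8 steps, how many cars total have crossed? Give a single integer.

Answer: 7

Derivation:
Step 1 [NS]: N:car4-GO,E:wait,S:car2-GO,W:wait | queues: N=1 E=3 S=1 W=1
Step 2 [NS]: N:car5-GO,E:wait,S:car7-GO,W:wait | queues: N=0 E=3 S=0 W=1
Step 3 [NS]: N:empty,E:wait,S:empty,W:wait | queues: N=0 E=3 S=0 W=1
Step 4 [EW]: N:wait,E:car1-GO,S:wait,W:car6-GO | queues: N=0 E=2 S=0 W=0
Step 5 [EW]: N:wait,E:car3-GO,S:wait,W:empty | queues: N=0 E=1 S=0 W=0
Step 6 [NS]: N:empty,E:wait,S:empty,W:wait | queues: N=0 E=1 S=0 W=0
Step 7 [NS]: N:empty,E:wait,S:empty,W:wait | queues: N=0 E=1 S=0 W=0
Step 8 [NS]: N:empty,E:wait,S:empty,W:wait | queues: N=0 E=1 S=0 W=0
Cars crossed by step 8: 7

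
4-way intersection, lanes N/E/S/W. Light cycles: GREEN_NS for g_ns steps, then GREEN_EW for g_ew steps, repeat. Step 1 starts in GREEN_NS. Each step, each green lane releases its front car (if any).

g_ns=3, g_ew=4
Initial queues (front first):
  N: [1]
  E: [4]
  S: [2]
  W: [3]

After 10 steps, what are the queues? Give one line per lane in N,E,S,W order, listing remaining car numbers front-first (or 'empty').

Step 1 [NS]: N:car1-GO,E:wait,S:car2-GO,W:wait | queues: N=0 E=1 S=0 W=1
Step 2 [NS]: N:empty,E:wait,S:empty,W:wait | queues: N=0 E=1 S=0 W=1
Step 3 [NS]: N:empty,E:wait,S:empty,W:wait | queues: N=0 E=1 S=0 W=1
Step 4 [EW]: N:wait,E:car4-GO,S:wait,W:car3-GO | queues: N=0 E=0 S=0 W=0

N: empty
E: empty
S: empty
W: empty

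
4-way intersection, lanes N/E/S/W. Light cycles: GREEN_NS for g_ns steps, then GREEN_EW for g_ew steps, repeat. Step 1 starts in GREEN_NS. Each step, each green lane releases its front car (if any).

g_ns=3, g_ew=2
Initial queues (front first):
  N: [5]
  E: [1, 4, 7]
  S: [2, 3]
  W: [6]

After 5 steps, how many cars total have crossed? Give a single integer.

Step 1 [NS]: N:car5-GO,E:wait,S:car2-GO,W:wait | queues: N=0 E=3 S=1 W=1
Step 2 [NS]: N:empty,E:wait,S:car3-GO,W:wait | queues: N=0 E=3 S=0 W=1
Step 3 [NS]: N:empty,E:wait,S:empty,W:wait | queues: N=0 E=3 S=0 W=1
Step 4 [EW]: N:wait,E:car1-GO,S:wait,W:car6-GO | queues: N=0 E=2 S=0 W=0
Step 5 [EW]: N:wait,E:car4-GO,S:wait,W:empty | queues: N=0 E=1 S=0 W=0
Cars crossed by step 5: 6

Answer: 6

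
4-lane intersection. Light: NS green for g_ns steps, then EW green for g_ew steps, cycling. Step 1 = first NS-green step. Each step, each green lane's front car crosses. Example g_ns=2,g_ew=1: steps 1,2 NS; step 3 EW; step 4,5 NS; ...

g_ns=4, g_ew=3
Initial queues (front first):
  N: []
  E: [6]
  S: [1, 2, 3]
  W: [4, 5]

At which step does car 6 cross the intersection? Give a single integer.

Step 1 [NS]: N:empty,E:wait,S:car1-GO,W:wait | queues: N=0 E=1 S=2 W=2
Step 2 [NS]: N:empty,E:wait,S:car2-GO,W:wait | queues: N=0 E=1 S=1 W=2
Step 3 [NS]: N:empty,E:wait,S:car3-GO,W:wait | queues: N=0 E=1 S=0 W=2
Step 4 [NS]: N:empty,E:wait,S:empty,W:wait | queues: N=0 E=1 S=0 W=2
Step 5 [EW]: N:wait,E:car6-GO,S:wait,W:car4-GO | queues: N=0 E=0 S=0 W=1
Step 6 [EW]: N:wait,E:empty,S:wait,W:car5-GO | queues: N=0 E=0 S=0 W=0
Car 6 crosses at step 5

5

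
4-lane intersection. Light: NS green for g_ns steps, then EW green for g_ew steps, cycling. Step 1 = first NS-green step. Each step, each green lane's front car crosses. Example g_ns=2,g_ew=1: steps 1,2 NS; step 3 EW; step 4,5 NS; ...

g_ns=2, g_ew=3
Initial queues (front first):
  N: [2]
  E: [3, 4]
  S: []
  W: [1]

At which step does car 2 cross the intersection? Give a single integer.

Step 1 [NS]: N:car2-GO,E:wait,S:empty,W:wait | queues: N=0 E=2 S=0 W=1
Step 2 [NS]: N:empty,E:wait,S:empty,W:wait | queues: N=0 E=2 S=0 W=1
Step 3 [EW]: N:wait,E:car3-GO,S:wait,W:car1-GO | queues: N=0 E=1 S=0 W=0
Step 4 [EW]: N:wait,E:car4-GO,S:wait,W:empty | queues: N=0 E=0 S=0 W=0
Car 2 crosses at step 1

1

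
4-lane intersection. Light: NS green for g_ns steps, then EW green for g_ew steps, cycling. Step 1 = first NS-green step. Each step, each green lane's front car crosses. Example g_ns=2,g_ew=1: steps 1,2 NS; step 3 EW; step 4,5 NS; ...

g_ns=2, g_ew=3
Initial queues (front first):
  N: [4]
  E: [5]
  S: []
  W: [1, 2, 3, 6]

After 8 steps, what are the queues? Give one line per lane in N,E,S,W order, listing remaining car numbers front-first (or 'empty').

Step 1 [NS]: N:car4-GO,E:wait,S:empty,W:wait | queues: N=0 E=1 S=0 W=4
Step 2 [NS]: N:empty,E:wait,S:empty,W:wait | queues: N=0 E=1 S=0 W=4
Step 3 [EW]: N:wait,E:car5-GO,S:wait,W:car1-GO | queues: N=0 E=0 S=0 W=3
Step 4 [EW]: N:wait,E:empty,S:wait,W:car2-GO | queues: N=0 E=0 S=0 W=2
Step 5 [EW]: N:wait,E:empty,S:wait,W:car3-GO | queues: N=0 E=0 S=0 W=1
Step 6 [NS]: N:empty,E:wait,S:empty,W:wait | queues: N=0 E=0 S=0 W=1
Step 7 [NS]: N:empty,E:wait,S:empty,W:wait | queues: N=0 E=0 S=0 W=1
Step 8 [EW]: N:wait,E:empty,S:wait,W:car6-GO | queues: N=0 E=0 S=0 W=0

N: empty
E: empty
S: empty
W: empty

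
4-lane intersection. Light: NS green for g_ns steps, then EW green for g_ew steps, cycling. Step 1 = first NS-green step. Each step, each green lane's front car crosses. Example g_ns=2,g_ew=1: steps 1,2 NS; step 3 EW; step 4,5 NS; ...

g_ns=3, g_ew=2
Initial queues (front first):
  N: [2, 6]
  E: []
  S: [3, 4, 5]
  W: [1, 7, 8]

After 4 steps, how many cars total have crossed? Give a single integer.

Step 1 [NS]: N:car2-GO,E:wait,S:car3-GO,W:wait | queues: N=1 E=0 S=2 W=3
Step 2 [NS]: N:car6-GO,E:wait,S:car4-GO,W:wait | queues: N=0 E=0 S=1 W=3
Step 3 [NS]: N:empty,E:wait,S:car5-GO,W:wait | queues: N=0 E=0 S=0 W=3
Step 4 [EW]: N:wait,E:empty,S:wait,W:car1-GO | queues: N=0 E=0 S=0 W=2
Cars crossed by step 4: 6

Answer: 6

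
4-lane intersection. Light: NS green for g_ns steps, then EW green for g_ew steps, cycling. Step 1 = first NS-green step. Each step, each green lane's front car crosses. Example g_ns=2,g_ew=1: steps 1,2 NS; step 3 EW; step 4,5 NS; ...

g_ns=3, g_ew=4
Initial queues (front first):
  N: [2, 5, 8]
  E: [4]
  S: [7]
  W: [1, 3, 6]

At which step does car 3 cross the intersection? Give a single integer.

Step 1 [NS]: N:car2-GO,E:wait,S:car7-GO,W:wait | queues: N=2 E=1 S=0 W=3
Step 2 [NS]: N:car5-GO,E:wait,S:empty,W:wait | queues: N=1 E=1 S=0 W=3
Step 3 [NS]: N:car8-GO,E:wait,S:empty,W:wait | queues: N=0 E=1 S=0 W=3
Step 4 [EW]: N:wait,E:car4-GO,S:wait,W:car1-GO | queues: N=0 E=0 S=0 W=2
Step 5 [EW]: N:wait,E:empty,S:wait,W:car3-GO | queues: N=0 E=0 S=0 W=1
Step 6 [EW]: N:wait,E:empty,S:wait,W:car6-GO | queues: N=0 E=0 S=0 W=0
Car 3 crosses at step 5

5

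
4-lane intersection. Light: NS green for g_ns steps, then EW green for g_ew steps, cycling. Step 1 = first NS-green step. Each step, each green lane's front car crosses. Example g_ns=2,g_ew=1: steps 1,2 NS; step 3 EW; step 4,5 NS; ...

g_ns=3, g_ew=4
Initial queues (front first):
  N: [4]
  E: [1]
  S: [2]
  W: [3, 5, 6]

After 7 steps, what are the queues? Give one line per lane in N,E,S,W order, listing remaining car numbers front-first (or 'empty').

Step 1 [NS]: N:car4-GO,E:wait,S:car2-GO,W:wait | queues: N=0 E=1 S=0 W=3
Step 2 [NS]: N:empty,E:wait,S:empty,W:wait | queues: N=0 E=1 S=0 W=3
Step 3 [NS]: N:empty,E:wait,S:empty,W:wait | queues: N=0 E=1 S=0 W=3
Step 4 [EW]: N:wait,E:car1-GO,S:wait,W:car3-GO | queues: N=0 E=0 S=0 W=2
Step 5 [EW]: N:wait,E:empty,S:wait,W:car5-GO | queues: N=0 E=0 S=0 W=1
Step 6 [EW]: N:wait,E:empty,S:wait,W:car6-GO | queues: N=0 E=0 S=0 W=0

N: empty
E: empty
S: empty
W: empty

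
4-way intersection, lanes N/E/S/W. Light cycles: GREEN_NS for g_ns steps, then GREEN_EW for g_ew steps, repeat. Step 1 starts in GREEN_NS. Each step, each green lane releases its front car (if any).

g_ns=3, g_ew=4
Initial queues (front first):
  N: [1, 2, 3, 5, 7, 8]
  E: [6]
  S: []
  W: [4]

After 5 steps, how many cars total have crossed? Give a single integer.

Answer: 5

Derivation:
Step 1 [NS]: N:car1-GO,E:wait,S:empty,W:wait | queues: N=5 E=1 S=0 W=1
Step 2 [NS]: N:car2-GO,E:wait,S:empty,W:wait | queues: N=4 E=1 S=0 W=1
Step 3 [NS]: N:car3-GO,E:wait,S:empty,W:wait | queues: N=3 E=1 S=0 W=1
Step 4 [EW]: N:wait,E:car6-GO,S:wait,W:car4-GO | queues: N=3 E=0 S=0 W=0
Step 5 [EW]: N:wait,E:empty,S:wait,W:empty | queues: N=3 E=0 S=0 W=0
Cars crossed by step 5: 5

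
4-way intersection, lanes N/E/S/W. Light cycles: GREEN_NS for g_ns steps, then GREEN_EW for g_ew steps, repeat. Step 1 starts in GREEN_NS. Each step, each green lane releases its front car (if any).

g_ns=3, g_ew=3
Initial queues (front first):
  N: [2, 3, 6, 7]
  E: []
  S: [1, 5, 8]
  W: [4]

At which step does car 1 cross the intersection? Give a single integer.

Step 1 [NS]: N:car2-GO,E:wait,S:car1-GO,W:wait | queues: N=3 E=0 S=2 W=1
Step 2 [NS]: N:car3-GO,E:wait,S:car5-GO,W:wait | queues: N=2 E=0 S=1 W=1
Step 3 [NS]: N:car6-GO,E:wait,S:car8-GO,W:wait | queues: N=1 E=0 S=0 W=1
Step 4 [EW]: N:wait,E:empty,S:wait,W:car4-GO | queues: N=1 E=0 S=0 W=0
Step 5 [EW]: N:wait,E:empty,S:wait,W:empty | queues: N=1 E=0 S=0 W=0
Step 6 [EW]: N:wait,E:empty,S:wait,W:empty | queues: N=1 E=0 S=0 W=0
Step 7 [NS]: N:car7-GO,E:wait,S:empty,W:wait | queues: N=0 E=0 S=0 W=0
Car 1 crosses at step 1

1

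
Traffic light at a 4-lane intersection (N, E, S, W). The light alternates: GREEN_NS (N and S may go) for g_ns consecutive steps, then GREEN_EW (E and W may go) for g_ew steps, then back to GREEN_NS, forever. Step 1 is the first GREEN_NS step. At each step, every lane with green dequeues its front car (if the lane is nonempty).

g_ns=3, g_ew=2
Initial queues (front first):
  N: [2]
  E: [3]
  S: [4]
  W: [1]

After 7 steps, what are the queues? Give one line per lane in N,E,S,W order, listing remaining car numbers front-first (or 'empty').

Step 1 [NS]: N:car2-GO,E:wait,S:car4-GO,W:wait | queues: N=0 E=1 S=0 W=1
Step 2 [NS]: N:empty,E:wait,S:empty,W:wait | queues: N=0 E=1 S=0 W=1
Step 3 [NS]: N:empty,E:wait,S:empty,W:wait | queues: N=0 E=1 S=0 W=1
Step 4 [EW]: N:wait,E:car3-GO,S:wait,W:car1-GO | queues: N=0 E=0 S=0 W=0

N: empty
E: empty
S: empty
W: empty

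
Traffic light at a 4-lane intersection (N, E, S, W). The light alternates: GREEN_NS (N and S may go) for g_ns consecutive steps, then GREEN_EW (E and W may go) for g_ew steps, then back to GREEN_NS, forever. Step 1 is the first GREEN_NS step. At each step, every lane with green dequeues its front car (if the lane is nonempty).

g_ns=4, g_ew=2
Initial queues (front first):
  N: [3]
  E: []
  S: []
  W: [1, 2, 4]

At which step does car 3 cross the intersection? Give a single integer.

Step 1 [NS]: N:car3-GO,E:wait,S:empty,W:wait | queues: N=0 E=0 S=0 W=3
Step 2 [NS]: N:empty,E:wait,S:empty,W:wait | queues: N=0 E=0 S=0 W=3
Step 3 [NS]: N:empty,E:wait,S:empty,W:wait | queues: N=0 E=0 S=0 W=3
Step 4 [NS]: N:empty,E:wait,S:empty,W:wait | queues: N=0 E=0 S=0 W=3
Step 5 [EW]: N:wait,E:empty,S:wait,W:car1-GO | queues: N=0 E=0 S=0 W=2
Step 6 [EW]: N:wait,E:empty,S:wait,W:car2-GO | queues: N=0 E=0 S=0 W=1
Step 7 [NS]: N:empty,E:wait,S:empty,W:wait | queues: N=0 E=0 S=0 W=1
Step 8 [NS]: N:empty,E:wait,S:empty,W:wait | queues: N=0 E=0 S=0 W=1
Step 9 [NS]: N:empty,E:wait,S:empty,W:wait | queues: N=0 E=0 S=0 W=1
Step 10 [NS]: N:empty,E:wait,S:empty,W:wait | queues: N=0 E=0 S=0 W=1
Step 11 [EW]: N:wait,E:empty,S:wait,W:car4-GO | queues: N=0 E=0 S=0 W=0
Car 3 crosses at step 1

1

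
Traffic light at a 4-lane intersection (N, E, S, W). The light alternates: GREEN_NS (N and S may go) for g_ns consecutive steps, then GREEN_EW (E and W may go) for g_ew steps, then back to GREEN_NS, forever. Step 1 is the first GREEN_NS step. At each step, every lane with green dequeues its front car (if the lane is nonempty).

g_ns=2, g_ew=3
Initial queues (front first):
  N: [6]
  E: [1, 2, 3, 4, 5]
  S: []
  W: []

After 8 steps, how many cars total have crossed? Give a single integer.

Step 1 [NS]: N:car6-GO,E:wait,S:empty,W:wait | queues: N=0 E=5 S=0 W=0
Step 2 [NS]: N:empty,E:wait,S:empty,W:wait | queues: N=0 E=5 S=0 W=0
Step 3 [EW]: N:wait,E:car1-GO,S:wait,W:empty | queues: N=0 E=4 S=0 W=0
Step 4 [EW]: N:wait,E:car2-GO,S:wait,W:empty | queues: N=0 E=3 S=0 W=0
Step 5 [EW]: N:wait,E:car3-GO,S:wait,W:empty | queues: N=0 E=2 S=0 W=0
Step 6 [NS]: N:empty,E:wait,S:empty,W:wait | queues: N=0 E=2 S=0 W=0
Step 7 [NS]: N:empty,E:wait,S:empty,W:wait | queues: N=0 E=2 S=0 W=0
Step 8 [EW]: N:wait,E:car4-GO,S:wait,W:empty | queues: N=0 E=1 S=0 W=0
Cars crossed by step 8: 5

Answer: 5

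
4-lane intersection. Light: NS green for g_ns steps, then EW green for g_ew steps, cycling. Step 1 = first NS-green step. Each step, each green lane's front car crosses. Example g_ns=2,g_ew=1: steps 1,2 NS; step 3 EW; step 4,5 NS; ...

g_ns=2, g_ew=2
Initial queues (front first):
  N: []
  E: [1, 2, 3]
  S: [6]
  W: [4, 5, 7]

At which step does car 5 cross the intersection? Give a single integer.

Step 1 [NS]: N:empty,E:wait,S:car6-GO,W:wait | queues: N=0 E=3 S=0 W=3
Step 2 [NS]: N:empty,E:wait,S:empty,W:wait | queues: N=0 E=3 S=0 W=3
Step 3 [EW]: N:wait,E:car1-GO,S:wait,W:car4-GO | queues: N=0 E=2 S=0 W=2
Step 4 [EW]: N:wait,E:car2-GO,S:wait,W:car5-GO | queues: N=0 E=1 S=0 W=1
Step 5 [NS]: N:empty,E:wait,S:empty,W:wait | queues: N=0 E=1 S=0 W=1
Step 6 [NS]: N:empty,E:wait,S:empty,W:wait | queues: N=0 E=1 S=0 W=1
Step 7 [EW]: N:wait,E:car3-GO,S:wait,W:car7-GO | queues: N=0 E=0 S=0 W=0
Car 5 crosses at step 4

4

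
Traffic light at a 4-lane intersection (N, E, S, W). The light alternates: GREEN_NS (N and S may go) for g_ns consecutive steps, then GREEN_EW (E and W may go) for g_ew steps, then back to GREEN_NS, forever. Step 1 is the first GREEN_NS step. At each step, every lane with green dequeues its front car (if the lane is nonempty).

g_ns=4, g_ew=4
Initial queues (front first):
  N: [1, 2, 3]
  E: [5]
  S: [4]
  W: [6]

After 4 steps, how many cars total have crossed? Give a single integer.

Answer: 4

Derivation:
Step 1 [NS]: N:car1-GO,E:wait,S:car4-GO,W:wait | queues: N=2 E=1 S=0 W=1
Step 2 [NS]: N:car2-GO,E:wait,S:empty,W:wait | queues: N=1 E=1 S=0 W=1
Step 3 [NS]: N:car3-GO,E:wait,S:empty,W:wait | queues: N=0 E=1 S=0 W=1
Step 4 [NS]: N:empty,E:wait,S:empty,W:wait | queues: N=0 E=1 S=0 W=1
Cars crossed by step 4: 4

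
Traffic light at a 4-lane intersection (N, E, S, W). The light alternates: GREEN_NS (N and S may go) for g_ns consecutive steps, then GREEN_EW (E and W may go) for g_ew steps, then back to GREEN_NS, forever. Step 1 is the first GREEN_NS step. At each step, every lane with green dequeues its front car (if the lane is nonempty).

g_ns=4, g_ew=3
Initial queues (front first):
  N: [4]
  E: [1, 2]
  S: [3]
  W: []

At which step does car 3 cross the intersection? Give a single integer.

Step 1 [NS]: N:car4-GO,E:wait,S:car3-GO,W:wait | queues: N=0 E=2 S=0 W=0
Step 2 [NS]: N:empty,E:wait,S:empty,W:wait | queues: N=0 E=2 S=0 W=0
Step 3 [NS]: N:empty,E:wait,S:empty,W:wait | queues: N=0 E=2 S=0 W=0
Step 4 [NS]: N:empty,E:wait,S:empty,W:wait | queues: N=0 E=2 S=0 W=0
Step 5 [EW]: N:wait,E:car1-GO,S:wait,W:empty | queues: N=0 E=1 S=0 W=0
Step 6 [EW]: N:wait,E:car2-GO,S:wait,W:empty | queues: N=0 E=0 S=0 W=0
Car 3 crosses at step 1

1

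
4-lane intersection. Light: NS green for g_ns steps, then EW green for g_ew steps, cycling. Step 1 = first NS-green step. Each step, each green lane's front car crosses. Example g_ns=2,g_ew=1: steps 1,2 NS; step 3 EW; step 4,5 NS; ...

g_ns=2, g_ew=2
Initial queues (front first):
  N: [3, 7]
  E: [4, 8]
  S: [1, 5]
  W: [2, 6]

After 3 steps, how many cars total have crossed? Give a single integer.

Answer: 6

Derivation:
Step 1 [NS]: N:car3-GO,E:wait,S:car1-GO,W:wait | queues: N=1 E=2 S=1 W=2
Step 2 [NS]: N:car7-GO,E:wait,S:car5-GO,W:wait | queues: N=0 E=2 S=0 W=2
Step 3 [EW]: N:wait,E:car4-GO,S:wait,W:car2-GO | queues: N=0 E=1 S=0 W=1
Cars crossed by step 3: 6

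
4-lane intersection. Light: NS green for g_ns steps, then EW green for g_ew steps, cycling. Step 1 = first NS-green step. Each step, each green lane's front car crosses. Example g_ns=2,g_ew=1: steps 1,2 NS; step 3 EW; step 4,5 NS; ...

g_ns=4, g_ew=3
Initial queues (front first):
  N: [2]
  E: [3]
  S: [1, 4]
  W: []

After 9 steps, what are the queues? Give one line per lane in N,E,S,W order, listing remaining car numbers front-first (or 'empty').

Step 1 [NS]: N:car2-GO,E:wait,S:car1-GO,W:wait | queues: N=0 E=1 S=1 W=0
Step 2 [NS]: N:empty,E:wait,S:car4-GO,W:wait | queues: N=0 E=1 S=0 W=0
Step 3 [NS]: N:empty,E:wait,S:empty,W:wait | queues: N=0 E=1 S=0 W=0
Step 4 [NS]: N:empty,E:wait,S:empty,W:wait | queues: N=0 E=1 S=0 W=0
Step 5 [EW]: N:wait,E:car3-GO,S:wait,W:empty | queues: N=0 E=0 S=0 W=0

N: empty
E: empty
S: empty
W: empty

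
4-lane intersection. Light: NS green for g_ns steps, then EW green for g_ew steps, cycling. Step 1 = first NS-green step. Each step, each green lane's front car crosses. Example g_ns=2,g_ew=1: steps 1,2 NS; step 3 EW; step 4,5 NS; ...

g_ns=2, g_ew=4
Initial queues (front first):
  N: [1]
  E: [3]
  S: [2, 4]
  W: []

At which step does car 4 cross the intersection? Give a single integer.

Step 1 [NS]: N:car1-GO,E:wait,S:car2-GO,W:wait | queues: N=0 E=1 S=1 W=0
Step 2 [NS]: N:empty,E:wait,S:car4-GO,W:wait | queues: N=0 E=1 S=0 W=0
Step 3 [EW]: N:wait,E:car3-GO,S:wait,W:empty | queues: N=0 E=0 S=0 W=0
Car 4 crosses at step 2

2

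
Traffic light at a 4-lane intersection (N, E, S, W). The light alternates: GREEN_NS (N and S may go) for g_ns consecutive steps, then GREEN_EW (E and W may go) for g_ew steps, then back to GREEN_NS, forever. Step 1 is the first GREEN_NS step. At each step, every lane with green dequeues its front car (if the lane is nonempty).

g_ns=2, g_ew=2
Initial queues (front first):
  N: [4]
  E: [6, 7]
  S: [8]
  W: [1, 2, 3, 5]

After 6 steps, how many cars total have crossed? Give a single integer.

Answer: 6

Derivation:
Step 1 [NS]: N:car4-GO,E:wait,S:car8-GO,W:wait | queues: N=0 E=2 S=0 W=4
Step 2 [NS]: N:empty,E:wait,S:empty,W:wait | queues: N=0 E=2 S=0 W=4
Step 3 [EW]: N:wait,E:car6-GO,S:wait,W:car1-GO | queues: N=0 E=1 S=0 W=3
Step 4 [EW]: N:wait,E:car7-GO,S:wait,W:car2-GO | queues: N=0 E=0 S=0 W=2
Step 5 [NS]: N:empty,E:wait,S:empty,W:wait | queues: N=0 E=0 S=0 W=2
Step 6 [NS]: N:empty,E:wait,S:empty,W:wait | queues: N=0 E=0 S=0 W=2
Cars crossed by step 6: 6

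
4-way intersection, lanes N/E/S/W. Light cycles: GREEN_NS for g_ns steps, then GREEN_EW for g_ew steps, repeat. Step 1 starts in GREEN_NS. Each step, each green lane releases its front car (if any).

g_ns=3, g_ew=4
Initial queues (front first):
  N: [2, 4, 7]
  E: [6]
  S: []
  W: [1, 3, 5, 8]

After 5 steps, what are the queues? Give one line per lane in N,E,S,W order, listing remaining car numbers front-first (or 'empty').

Step 1 [NS]: N:car2-GO,E:wait,S:empty,W:wait | queues: N=2 E=1 S=0 W=4
Step 2 [NS]: N:car4-GO,E:wait,S:empty,W:wait | queues: N=1 E=1 S=0 W=4
Step 3 [NS]: N:car7-GO,E:wait,S:empty,W:wait | queues: N=0 E=1 S=0 W=4
Step 4 [EW]: N:wait,E:car6-GO,S:wait,W:car1-GO | queues: N=0 E=0 S=0 W=3
Step 5 [EW]: N:wait,E:empty,S:wait,W:car3-GO | queues: N=0 E=0 S=0 W=2

N: empty
E: empty
S: empty
W: 5 8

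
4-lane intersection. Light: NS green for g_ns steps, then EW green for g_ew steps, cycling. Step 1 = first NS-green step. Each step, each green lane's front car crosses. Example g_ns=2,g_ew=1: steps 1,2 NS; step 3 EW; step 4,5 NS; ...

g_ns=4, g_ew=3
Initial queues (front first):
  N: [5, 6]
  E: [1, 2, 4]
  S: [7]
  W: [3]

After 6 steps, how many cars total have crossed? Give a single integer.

Step 1 [NS]: N:car5-GO,E:wait,S:car7-GO,W:wait | queues: N=1 E=3 S=0 W=1
Step 2 [NS]: N:car6-GO,E:wait,S:empty,W:wait | queues: N=0 E=3 S=0 W=1
Step 3 [NS]: N:empty,E:wait,S:empty,W:wait | queues: N=0 E=3 S=0 W=1
Step 4 [NS]: N:empty,E:wait,S:empty,W:wait | queues: N=0 E=3 S=0 W=1
Step 5 [EW]: N:wait,E:car1-GO,S:wait,W:car3-GO | queues: N=0 E=2 S=0 W=0
Step 6 [EW]: N:wait,E:car2-GO,S:wait,W:empty | queues: N=0 E=1 S=0 W=0
Cars crossed by step 6: 6

Answer: 6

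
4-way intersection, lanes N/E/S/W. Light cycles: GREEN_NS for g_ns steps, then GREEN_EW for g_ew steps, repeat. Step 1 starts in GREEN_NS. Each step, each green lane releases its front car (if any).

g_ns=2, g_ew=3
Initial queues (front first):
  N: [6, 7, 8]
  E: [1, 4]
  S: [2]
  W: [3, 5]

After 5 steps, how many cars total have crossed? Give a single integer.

Step 1 [NS]: N:car6-GO,E:wait,S:car2-GO,W:wait | queues: N=2 E=2 S=0 W=2
Step 2 [NS]: N:car7-GO,E:wait,S:empty,W:wait | queues: N=1 E=2 S=0 W=2
Step 3 [EW]: N:wait,E:car1-GO,S:wait,W:car3-GO | queues: N=1 E=1 S=0 W=1
Step 4 [EW]: N:wait,E:car4-GO,S:wait,W:car5-GO | queues: N=1 E=0 S=0 W=0
Step 5 [EW]: N:wait,E:empty,S:wait,W:empty | queues: N=1 E=0 S=0 W=0
Cars crossed by step 5: 7

Answer: 7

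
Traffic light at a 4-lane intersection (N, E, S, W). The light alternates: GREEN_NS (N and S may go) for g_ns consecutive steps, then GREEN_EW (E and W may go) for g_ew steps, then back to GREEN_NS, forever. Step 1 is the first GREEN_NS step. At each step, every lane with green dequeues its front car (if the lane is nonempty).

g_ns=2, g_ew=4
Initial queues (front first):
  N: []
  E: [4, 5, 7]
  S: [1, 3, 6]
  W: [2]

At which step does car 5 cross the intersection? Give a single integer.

Step 1 [NS]: N:empty,E:wait,S:car1-GO,W:wait | queues: N=0 E=3 S=2 W=1
Step 2 [NS]: N:empty,E:wait,S:car3-GO,W:wait | queues: N=0 E=3 S=1 W=1
Step 3 [EW]: N:wait,E:car4-GO,S:wait,W:car2-GO | queues: N=0 E=2 S=1 W=0
Step 4 [EW]: N:wait,E:car5-GO,S:wait,W:empty | queues: N=0 E=1 S=1 W=0
Step 5 [EW]: N:wait,E:car7-GO,S:wait,W:empty | queues: N=0 E=0 S=1 W=0
Step 6 [EW]: N:wait,E:empty,S:wait,W:empty | queues: N=0 E=0 S=1 W=0
Step 7 [NS]: N:empty,E:wait,S:car6-GO,W:wait | queues: N=0 E=0 S=0 W=0
Car 5 crosses at step 4

4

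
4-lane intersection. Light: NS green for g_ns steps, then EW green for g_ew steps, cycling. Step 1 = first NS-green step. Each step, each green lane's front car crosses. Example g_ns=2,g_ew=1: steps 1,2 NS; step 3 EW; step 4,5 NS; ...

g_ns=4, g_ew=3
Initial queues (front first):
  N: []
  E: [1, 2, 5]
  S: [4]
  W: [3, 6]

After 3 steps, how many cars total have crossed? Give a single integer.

Answer: 1

Derivation:
Step 1 [NS]: N:empty,E:wait,S:car4-GO,W:wait | queues: N=0 E=3 S=0 W=2
Step 2 [NS]: N:empty,E:wait,S:empty,W:wait | queues: N=0 E=3 S=0 W=2
Step 3 [NS]: N:empty,E:wait,S:empty,W:wait | queues: N=0 E=3 S=0 W=2
Cars crossed by step 3: 1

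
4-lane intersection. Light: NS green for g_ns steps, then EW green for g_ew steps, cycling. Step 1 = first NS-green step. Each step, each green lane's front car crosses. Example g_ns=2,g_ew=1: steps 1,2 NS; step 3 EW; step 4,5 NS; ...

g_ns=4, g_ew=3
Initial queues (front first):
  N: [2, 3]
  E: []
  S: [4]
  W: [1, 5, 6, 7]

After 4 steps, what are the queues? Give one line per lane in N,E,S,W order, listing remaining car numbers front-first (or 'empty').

Step 1 [NS]: N:car2-GO,E:wait,S:car4-GO,W:wait | queues: N=1 E=0 S=0 W=4
Step 2 [NS]: N:car3-GO,E:wait,S:empty,W:wait | queues: N=0 E=0 S=0 W=4
Step 3 [NS]: N:empty,E:wait,S:empty,W:wait | queues: N=0 E=0 S=0 W=4
Step 4 [NS]: N:empty,E:wait,S:empty,W:wait | queues: N=0 E=0 S=0 W=4

N: empty
E: empty
S: empty
W: 1 5 6 7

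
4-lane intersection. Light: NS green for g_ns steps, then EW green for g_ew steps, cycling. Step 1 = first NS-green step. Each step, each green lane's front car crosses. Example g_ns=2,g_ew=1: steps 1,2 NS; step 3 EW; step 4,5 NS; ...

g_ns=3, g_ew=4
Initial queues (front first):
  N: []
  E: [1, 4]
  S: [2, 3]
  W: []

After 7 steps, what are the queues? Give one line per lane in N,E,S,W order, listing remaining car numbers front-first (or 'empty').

Step 1 [NS]: N:empty,E:wait,S:car2-GO,W:wait | queues: N=0 E=2 S=1 W=0
Step 2 [NS]: N:empty,E:wait,S:car3-GO,W:wait | queues: N=0 E=2 S=0 W=0
Step 3 [NS]: N:empty,E:wait,S:empty,W:wait | queues: N=0 E=2 S=0 W=0
Step 4 [EW]: N:wait,E:car1-GO,S:wait,W:empty | queues: N=0 E=1 S=0 W=0
Step 5 [EW]: N:wait,E:car4-GO,S:wait,W:empty | queues: N=0 E=0 S=0 W=0

N: empty
E: empty
S: empty
W: empty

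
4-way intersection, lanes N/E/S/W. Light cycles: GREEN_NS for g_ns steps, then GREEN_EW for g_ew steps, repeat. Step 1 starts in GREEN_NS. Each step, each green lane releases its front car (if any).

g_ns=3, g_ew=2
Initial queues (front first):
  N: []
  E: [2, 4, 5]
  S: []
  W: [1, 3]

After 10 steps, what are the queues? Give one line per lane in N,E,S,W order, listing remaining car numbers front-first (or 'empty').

Step 1 [NS]: N:empty,E:wait,S:empty,W:wait | queues: N=0 E=3 S=0 W=2
Step 2 [NS]: N:empty,E:wait,S:empty,W:wait | queues: N=0 E=3 S=0 W=2
Step 3 [NS]: N:empty,E:wait,S:empty,W:wait | queues: N=0 E=3 S=0 W=2
Step 4 [EW]: N:wait,E:car2-GO,S:wait,W:car1-GO | queues: N=0 E=2 S=0 W=1
Step 5 [EW]: N:wait,E:car4-GO,S:wait,W:car3-GO | queues: N=0 E=1 S=0 W=0
Step 6 [NS]: N:empty,E:wait,S:empty,W:wait | queues: N=0 E=1 S=0 W=0
Step 7 [NS]: N:empty,E:wait,S:empty,W:wait | queues: N=0 E=1 S=0 W=0
Step 8 [NS]: N:empty,E:wait,S:empty,W:wait | queues: N=0 E=1 S=0 W=0
Step 9 [EW]: N:wait,E:car5-GO,S:wait,W:empty | queues: N=0 E=0 S=0 W=0

N: empty
E: empty
S: empty
W: empty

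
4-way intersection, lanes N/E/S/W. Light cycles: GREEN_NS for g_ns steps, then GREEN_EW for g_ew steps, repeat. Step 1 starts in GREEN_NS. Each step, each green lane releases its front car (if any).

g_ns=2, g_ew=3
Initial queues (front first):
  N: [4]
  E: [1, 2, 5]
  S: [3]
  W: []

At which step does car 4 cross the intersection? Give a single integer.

Step 1 [NS]: N:car4-GO,E:wait,S:car3-GO,W:wait | queues: N=0 E=3 S=0 W=0
Step 2 [NS]: N:empty,E:wait,S:empty,W:wait | queues: N=0 E=3 S=0 W=0
Step 3 [EW]: N:wait,E:car1-GO,S:wait,W:empty | queues: N=0 E=2 S=0 W=0
Step 4 [EW]: N:wait,E:car2-GO,S:wait,W:empty | queues: N=0 E=1 S=0 W=0
Step 5 [EW]: N:wait,E:car5-GO,S:wait,W:empty | queues: N=0 E=0 S=0 W=0
Car 4 crosses at step 1

1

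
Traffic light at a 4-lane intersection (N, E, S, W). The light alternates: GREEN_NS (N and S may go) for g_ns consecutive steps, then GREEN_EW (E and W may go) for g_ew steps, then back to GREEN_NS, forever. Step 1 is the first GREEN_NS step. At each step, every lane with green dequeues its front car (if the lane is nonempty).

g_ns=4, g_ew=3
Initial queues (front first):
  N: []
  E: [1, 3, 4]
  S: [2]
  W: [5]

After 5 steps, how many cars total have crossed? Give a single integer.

Step 1 [NS]: N:empty,E:wait,S:car2-GO,W:wait | queues: N=0 E=3 S=0 W=1
Step 2 [NS]: N:empty,E:wait,S:empty,W:wait | queues: N=0 E=3 S=0 W=1
Step 3 [NS]: N:empty,E:wait,S:empty,W:wait | queues: N=0 E=3 S=0 W=1
Step 4 [NS]: N:empty,E:wait,S:empty,W:wait | queues: N=0 E=3 S=0 W=1
Step 5 [EW]: N:wait,E:car1-GO,S:wait,W:car5-GO | queues: N=0 E=2 S=0 W=0
Cars crossed by step 5: 3

Answer: 3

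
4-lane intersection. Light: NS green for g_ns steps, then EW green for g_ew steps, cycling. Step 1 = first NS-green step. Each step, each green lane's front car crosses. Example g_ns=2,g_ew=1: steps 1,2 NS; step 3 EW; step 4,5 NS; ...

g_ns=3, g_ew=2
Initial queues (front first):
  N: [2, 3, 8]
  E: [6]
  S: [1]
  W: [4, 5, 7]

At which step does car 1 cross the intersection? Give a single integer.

Step 1 [NS]: N:car2-GO,E:wait,S:car1-GO,W:wait | queues: N=2 E=1 S=0 W=3
Step 2 [NS]: N:car3-GO,E:wait,S:empty,W:wait | queues: N=1 E=1 S=0 W=3
Step 3 [NS]: N:car8-GO,E:wait,S:empty,W:wait | queues: N=0 E=1 S=0 W=3
Step 4 [EW]: N:wait,E:car6-GO,S:wait,W:car4-GO | queues: N=0 E=0 S=0 W=2
Step 5 [EW]: N:wait,E:empty,S:wait,W:car5-GO | queues: N=0 E=0 S=0 W=1
Step 6 [NS]: N:empty,E:wait,S:empty,W:wait | queues: N=0 E=0 S=0 W=1
Step 7 [NS]: N:empty,E:wait,S:empty,W:wait | queues: N=0 E=0 S=0 W=1
Step 8 [NS]: N:empty,E:wait,S:empty,W:wait | queues: N=0 E=0 S=0 W=1
Step 9 [EW]: N:wait,E:empty,S:wait,W:car7-GO | queues: N=0 E=0 S=0 W=0
Car 1 crosses at step 1

1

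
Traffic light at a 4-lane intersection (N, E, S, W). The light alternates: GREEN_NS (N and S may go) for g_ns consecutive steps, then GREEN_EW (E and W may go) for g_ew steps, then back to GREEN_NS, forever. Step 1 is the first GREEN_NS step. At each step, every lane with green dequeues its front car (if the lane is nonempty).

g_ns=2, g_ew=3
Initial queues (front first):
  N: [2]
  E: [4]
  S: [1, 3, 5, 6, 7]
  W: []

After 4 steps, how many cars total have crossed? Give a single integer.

Step 1 [NS]: N:car2-GO,E:wait,S:car1-GO,W:wait | queues: N=0 E=1 S=4 W=0
Step 2 [NS]: N:empty,E:wait,S:car3-GO,W:wait | queues: N=0 E=1 S=3 W=0
Step 3 [EW]: N:wait,E:car4-GO,S:wait,W:empty | queues: N=0 E=0 S=3 W=0
Step 4 [EW]: N:wait,E:empty,S:wait,W:empty | queues: N=0 E=0 S=3 W=0
Cars crossed by step 4: 4

Answer: 4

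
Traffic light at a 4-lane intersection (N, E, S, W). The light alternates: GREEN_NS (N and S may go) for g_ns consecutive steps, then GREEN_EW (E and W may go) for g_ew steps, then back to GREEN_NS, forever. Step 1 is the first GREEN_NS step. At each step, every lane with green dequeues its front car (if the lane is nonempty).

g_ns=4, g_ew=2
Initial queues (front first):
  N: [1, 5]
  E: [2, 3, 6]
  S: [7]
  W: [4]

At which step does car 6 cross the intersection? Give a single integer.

Step 1 [NS]: N:car1-GO,E:wait,S:car7-GO,W:wait | queues: N=1 E=3 S=0 W=1
Step 2 [NS]: N:car5-GO,E:wait,S:empty,W:wait | queues: N=0 E=3 S=0 W=1
Step 3 [NS]: N:empty,E:wait,S:empty,W:wait | queues: N=0 E=3 S=0 W=1
Step 4 [NS]: N:empty,E:wait,S:empty,W:wait | queues: N=0 E=3 S=0 W=1
Step 5 [EW]: N:wait,E:car2-GO,S:wait,W:car4-GO | queues: N=0 E=2 S=0 W=0
Step 6 [EW]: N:wait,E:car3-GO,S:wait,W:empty | queues: N=0 E=1 S=0 W=0
Step 7 [NS]: N:empty,E:wait,S:empty,W:wait | queues: N=0 E=1 S=0 W=0
Step 8 [NS]: N:empty,E:wait,S:empty,W:wait | queues: N=0 E=1 S=0 W=0
Step 9 [NS]: N:empty,E:wait,S:empty,W:wait | queues: N=0 E=1 S=0 W=0
Step 10 [NS]: N:empty,E:wait,S:empty,W:wait | queues: N=0 E=1 S=0 W=0
Step 11 [EW]: N:wait,E:car6-GO,S:wait,W:empty | queues: N=0 E=0 S=0 W=0
Car 6 crosses at step 11

11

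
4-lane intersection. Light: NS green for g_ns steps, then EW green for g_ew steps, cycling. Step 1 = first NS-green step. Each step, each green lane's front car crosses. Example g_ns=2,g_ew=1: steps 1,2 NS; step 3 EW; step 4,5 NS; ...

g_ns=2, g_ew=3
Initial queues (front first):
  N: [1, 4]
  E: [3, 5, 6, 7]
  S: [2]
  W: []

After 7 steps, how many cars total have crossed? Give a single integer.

Answer: 6

Derivation:
Step 1 [NS]: N:car1-GO,E:wait,S:car2-GO,W:wait | queues: N=1 E=4 S=0 W=0
Step 2 [NS]: N:car4-GO,E:wait,S:empty,W:wait | queues: N=0 E=4 S=0 W=0
Step 3 [EW]: N:wait,E:car3-GO,S:wait,W:empty | queues: N=0 E=3 S=0 W=0
Step 4 [EW]: N:wait,E:car5-GO,S:wait,W:empty | queues: N=0 E=2 S=0 W=0
Step 5 [EW]: N:wait,E:car6-GO,S:wait,W:empty | queues: N=0 E=1 S=0 W=0
Step 6 [NS]: N:empty,E:wait,S:empty,W:wait | queues: N=0 E=1 S=0 W=0
Step 7 [NS]: N:empty,E:wait,S:empty,W:wait | queues: N=0 E=1 S=0 W=0
Cars crossed by step 7: 6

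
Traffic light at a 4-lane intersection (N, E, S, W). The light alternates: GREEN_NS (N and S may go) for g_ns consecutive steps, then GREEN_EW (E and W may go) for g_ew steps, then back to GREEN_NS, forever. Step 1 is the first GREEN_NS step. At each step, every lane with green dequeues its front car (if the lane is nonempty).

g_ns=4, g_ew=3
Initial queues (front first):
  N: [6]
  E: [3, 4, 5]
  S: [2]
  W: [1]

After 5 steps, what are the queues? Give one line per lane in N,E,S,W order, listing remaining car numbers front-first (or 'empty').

Step 1 [NS]: N:car6-GO,E:wait,S:car2-GO,W:wait | queues: N=0 E=3 S=0 W=1
Step 2 [NS]: N:empty,E:wait,S:empty,W:wait | queues: N=0 E=3 S=0 W=1
Step 3 [NS]: N:empty,E:wait,S:empty,W:wait | queues: N=0 E=3 S=0 W=1
Step 4 [NS]: N:empty,E:wait,S:empty,W:wait | queues: N=0 E=3 S=0 W=1
Step 5 [EW]: N:wait,E:car3-GO,S:wait,W:car1-GO | queues: N=0 E=2 S=0 W=0

N: empty
E: 4 5
S: empty
W: empty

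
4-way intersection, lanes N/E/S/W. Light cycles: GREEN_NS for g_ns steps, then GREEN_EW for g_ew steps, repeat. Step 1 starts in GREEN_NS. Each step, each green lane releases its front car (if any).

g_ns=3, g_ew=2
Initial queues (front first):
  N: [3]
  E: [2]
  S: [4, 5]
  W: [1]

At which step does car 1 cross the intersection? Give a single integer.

Step 1 [NS]: N:car3-GO,E:wait,S:car4-GO,W:wait | queues: N=0 E=1 S=1 W=1
Step 2 [NS]: N:empty,E:wait,S:car5-GO,W:wait | queues: N=0 E=1 S=0 W=1
Step 3 [NS]: N:empty,E:wait,S:empty,W:wait | queues: N=0 E=1 S=0 W=1
Step 4 [EW]: N:wait,E:car2-GO,S:wait,W:car1-GO | queues: N=0 E=0 S=0 W=0
Car 1 crosses at step 4

4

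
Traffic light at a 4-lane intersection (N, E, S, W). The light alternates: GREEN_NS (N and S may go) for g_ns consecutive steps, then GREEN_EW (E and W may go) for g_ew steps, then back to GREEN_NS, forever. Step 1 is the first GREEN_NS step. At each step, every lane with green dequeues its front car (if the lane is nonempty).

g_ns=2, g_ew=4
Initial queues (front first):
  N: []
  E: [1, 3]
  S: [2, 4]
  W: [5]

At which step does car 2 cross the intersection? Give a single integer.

Step 1 [NS]: N:empty,E:wait,S:car2-GO,W:wait | queues: N=0 E=2 S=1 W=1
Step 2 [NS]: N:empty,E:wait,S:car4-GO,W:wait | queues: N=0 E=2 S=0 W=1
Step 3 [EW]: N:wait,E:car1-GO,S:wait,W:car5-GO | queues: N=0 E=1 S=0 W=0
Step 4 [EW]: N:wait,E:car3-GO,S:wait,W:empty | queues: N=0 E=0 S=0 W=0
Car 2 crosses at step 1

1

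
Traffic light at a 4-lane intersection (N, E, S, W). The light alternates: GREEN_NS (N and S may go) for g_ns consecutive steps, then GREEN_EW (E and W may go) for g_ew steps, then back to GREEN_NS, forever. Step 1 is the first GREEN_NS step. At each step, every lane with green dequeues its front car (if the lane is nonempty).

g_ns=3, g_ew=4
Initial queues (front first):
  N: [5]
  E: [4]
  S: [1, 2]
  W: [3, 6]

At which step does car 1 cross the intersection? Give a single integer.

Step 1 [NS]: N:car5-GO,E:wait,S:car1-GO,W:wait | queues: N=0 E=1 S=1 W=2
Step 2 [NS]: N:empty,E:wait,S:car2-GO,W:wait | queues: N=0 E=1 S=0 W=2
Step 3 [NS]: N:empty,E:wait,S:empty,W:wait | queues: N=0 E=1 S=0 W=2
Step 4 [EW]: N:wait,E:car4-GO,S:wait,W:car3-GO | queues: N=0 E=0 S=0 W=1
Step 5 [EW]: N:wait,E:empty,S:wait,W:car6-GO | queues: N=0 E=0 S=0 W=0
Car 1 crosses at step 1

1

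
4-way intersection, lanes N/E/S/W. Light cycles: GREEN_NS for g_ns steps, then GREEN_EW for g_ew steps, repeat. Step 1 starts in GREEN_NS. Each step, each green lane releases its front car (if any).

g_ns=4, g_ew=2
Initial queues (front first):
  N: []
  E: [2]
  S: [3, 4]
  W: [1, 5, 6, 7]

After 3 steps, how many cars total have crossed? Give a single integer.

Step 1 [NS]: N:empty,E:wait,S:car3-GO,W:wait | queues: N=0 E=1 S=1 W=4
Step 2 [NS]: N:empty,E:wait,S:car4-GO,W:wait | queues: N=0 E=1 S=0 W=4
Step 3 [NS]: N:empty,E:wait,S:empty,W:wait | queues: N=0 E=1 S=0 W=4
Cars crossed by step 3: 2

Answer: 2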